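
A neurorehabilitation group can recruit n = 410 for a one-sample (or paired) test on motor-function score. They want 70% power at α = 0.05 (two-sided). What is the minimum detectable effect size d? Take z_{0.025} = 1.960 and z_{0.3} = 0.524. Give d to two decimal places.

d_min ≈ 0.12

For a single sample (or paired design) of n = 410: d_min = (z_{α/2} + z_β)/√n.
z-sum = 1.960 + 0.524 = 2.484.
d_min = 2.484 / √410 = 2.484 / 20.248 = 0.123.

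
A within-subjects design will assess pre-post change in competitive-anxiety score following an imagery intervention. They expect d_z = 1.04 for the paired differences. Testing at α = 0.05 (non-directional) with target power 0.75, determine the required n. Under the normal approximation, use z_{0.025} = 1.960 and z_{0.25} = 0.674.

n = 7 pairs

For a paired (one-sample on differences) test: n = ((z_{α/2} + z_β) / d)².
z_{α/2} + z_β = 1.960 + 0.674 = 2.634.
n = (2.634 / 1.04)² = 2.533² = 6.41.
Round up.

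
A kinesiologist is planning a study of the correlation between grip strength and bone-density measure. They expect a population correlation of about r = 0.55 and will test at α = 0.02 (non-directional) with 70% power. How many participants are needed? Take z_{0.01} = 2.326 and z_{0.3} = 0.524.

n = 25

Fisher's z: C = ½·ln((1+r)/(1−r)) = ½·ln(3.4444) = 0.6184.
n = ((z_{α/2} + z_β)/C)² + 3.
(2.326 + 0.524) / 0.6184 = 2.850 / 0.6184 = 4.609.
n = 4.609² + 3 = 21.24 + 3 = 24.2.
Round up.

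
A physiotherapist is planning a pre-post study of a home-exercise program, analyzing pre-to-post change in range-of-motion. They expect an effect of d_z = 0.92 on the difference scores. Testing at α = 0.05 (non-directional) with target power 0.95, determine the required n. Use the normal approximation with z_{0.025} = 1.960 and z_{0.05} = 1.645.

n = 16 pairs

For a paired (one-sample on differences) test: n = ((z_{α/2} + z_β) / d)².
z_{α/2} + z_β = 1.960 + 1.645 = 3.605.
n = (3.605 / 0.92)² = 3.918² = 15.35.
Round up.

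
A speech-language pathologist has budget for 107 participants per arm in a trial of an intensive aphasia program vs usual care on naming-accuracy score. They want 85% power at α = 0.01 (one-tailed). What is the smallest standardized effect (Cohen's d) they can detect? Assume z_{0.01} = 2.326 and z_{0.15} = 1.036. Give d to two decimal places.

For two independent groups of n = 107 each: d_min = (z_{α} + z_β)·√(2/n).
z-sum = 2.326 + 1.036 = 3.362.
d_min = 3.362 × √(2/107) = 3.362 × 0.1367 = 0.460.

d_min ≈ 0.46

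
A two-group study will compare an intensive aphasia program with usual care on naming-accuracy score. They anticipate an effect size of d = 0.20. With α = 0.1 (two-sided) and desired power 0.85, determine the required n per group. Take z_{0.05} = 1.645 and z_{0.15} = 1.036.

For two independent groups with equal n: n = 2·((z_{α/2} + z_β) / d)².
z_{α/2} + z_β = 1.645 + 1.036 = 2.681.
n = 2 × (2.681 / 0.20)² = 2 × 13.405² = 2 × 179.69 = 359.4.
Round up to the next whole participant.

n = 360 per group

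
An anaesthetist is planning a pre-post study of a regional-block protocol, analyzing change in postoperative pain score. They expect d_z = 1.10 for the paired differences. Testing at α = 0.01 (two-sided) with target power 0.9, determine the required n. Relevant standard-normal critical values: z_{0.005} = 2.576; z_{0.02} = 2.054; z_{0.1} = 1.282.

For a paired (one-sample on differences) test: n = ((z_{α/2} + z_β) / d)².
z_{α/2} + z_β = 2.576 + 1.282 = 3.858.
n = (3.858 / 1.10)² = 3.507² = 12.30.
Round up.

n = 13 pairs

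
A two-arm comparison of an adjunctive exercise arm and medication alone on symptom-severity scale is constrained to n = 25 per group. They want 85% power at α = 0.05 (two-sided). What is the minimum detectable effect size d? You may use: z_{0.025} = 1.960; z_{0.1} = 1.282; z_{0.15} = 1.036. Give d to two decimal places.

d_min ≈ 0.85

For two independent groups of n = 25 each: d_min = (z_{α/2} + z_β)·√(2/n).
z-sum = 1.960 + 1.036 = 2.996.
d_min = 2.996 × √(2/25) = 2.996 × 0.2828 = 0.847.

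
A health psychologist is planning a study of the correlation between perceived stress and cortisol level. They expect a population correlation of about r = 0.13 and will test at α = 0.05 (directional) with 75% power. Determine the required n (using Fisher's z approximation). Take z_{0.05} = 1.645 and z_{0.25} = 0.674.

n = 318

Fisher's z: C = ½·ln((1+r)/(1−r)) = ½·ln(1.2989) = 0.1307.
n = ((z_{α} + z_β)/C)² + 3.
(1.645 + 0.674) / 0.1307 = 2.319 / 0.1307 = 17.743.
n = 17.743² + 3 = 314.81 + 3 = 317.8.
Round up.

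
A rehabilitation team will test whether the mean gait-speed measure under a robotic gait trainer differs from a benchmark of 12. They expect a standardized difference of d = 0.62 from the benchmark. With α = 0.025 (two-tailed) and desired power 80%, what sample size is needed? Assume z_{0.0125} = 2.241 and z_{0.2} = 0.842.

n = 25

For a one-sample test: n = ((z_{α/2} + z_β) / d)².
z_{α/2} + z_β = 2.241 + 0.842 = 3.083.
n = (3.083 / 0.62)² = 4.973² = 24.73.
Round up.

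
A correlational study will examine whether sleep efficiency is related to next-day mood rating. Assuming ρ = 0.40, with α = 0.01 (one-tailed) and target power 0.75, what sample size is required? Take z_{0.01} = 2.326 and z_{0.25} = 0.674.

n = 54

Fisher's z: C = ½·ln((1+r)/(1−r)) = ½·ln(2.3333) = 0.4236.
n = ((z_{α} + z_β)/C)² + 3.
(2.326 + 0.674) / 0.4236 = 3.000 / 0.4236 = 7.082.
n = 7.082² + 3 = 50.16 + 3 = 53.2.
Round up.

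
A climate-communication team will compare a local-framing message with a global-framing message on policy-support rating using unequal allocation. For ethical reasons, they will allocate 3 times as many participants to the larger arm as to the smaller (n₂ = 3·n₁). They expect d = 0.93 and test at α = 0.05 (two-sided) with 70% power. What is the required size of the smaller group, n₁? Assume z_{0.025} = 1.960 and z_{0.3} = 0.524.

With allocation ratio k = n₂/n₁ = 3, Var(x̄₁−x̄₂) = σ²(1/n₁ + 1/(k·n₁)) = σ²·(k+1)/(k·n₁).
So n₁ = (1 + 1/k)·((z_{α/2} + z_β)/d)² = 1.333 × (2.484/0.93)².
n₁ = 1.333 × 7.13 = 9.5.
Round up: n₁ = 10, giving n₂ = 3 × 10 = 30.

n₁ = 10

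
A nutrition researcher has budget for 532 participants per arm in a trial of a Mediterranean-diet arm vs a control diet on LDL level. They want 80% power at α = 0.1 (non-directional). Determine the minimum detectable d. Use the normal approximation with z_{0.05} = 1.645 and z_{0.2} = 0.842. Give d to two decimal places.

d_min ≈ 0.15

For two independent groups of n = 532 each: d_min = (z_{α/2} + z_β)·√(2/n).
z-sum = 1.645 + 0.842 = 2.487.
d_min = 2.487 × √(2/532) = 2.487 × 0.0613 = 0.152.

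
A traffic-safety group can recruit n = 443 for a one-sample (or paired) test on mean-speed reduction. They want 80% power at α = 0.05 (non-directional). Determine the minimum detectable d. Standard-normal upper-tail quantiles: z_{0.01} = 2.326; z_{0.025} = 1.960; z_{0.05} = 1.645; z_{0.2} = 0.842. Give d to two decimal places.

For a single sample (or paired design) of n = 443: d_min = (z_{α/2} + z_β)/√n.
z-sum = 1.960 + 0.842 = 2.802.
d_min = 2.802 / √443 = 2.802 / 21.048 = 0.133.

d_min ≈ 0.13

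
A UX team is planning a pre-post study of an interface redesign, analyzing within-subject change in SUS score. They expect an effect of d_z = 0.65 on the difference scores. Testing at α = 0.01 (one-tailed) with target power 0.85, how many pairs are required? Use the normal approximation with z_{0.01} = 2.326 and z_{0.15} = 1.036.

n = 27 pairs

For a paired (one-sample on differences) test: n = ((z_{α} + z_β) / d)².
z_{α} + z_β = 2.326 + 1.036 = 3.362.
n = (3.362 / 0.65)² = 5.172² = 26.75.
Round up.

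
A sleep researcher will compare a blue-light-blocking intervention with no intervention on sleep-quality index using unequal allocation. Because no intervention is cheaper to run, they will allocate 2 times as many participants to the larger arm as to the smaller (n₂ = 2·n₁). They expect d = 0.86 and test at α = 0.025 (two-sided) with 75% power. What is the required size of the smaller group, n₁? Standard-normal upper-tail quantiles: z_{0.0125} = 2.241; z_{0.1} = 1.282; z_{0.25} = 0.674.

n₁ = 18

With allocation ratio k = n₂/n₁ = 2, Var(x̄₁−x̄₂) = σ²(1/n₁ + 1/(k·n₁)) = σ²·(k+1)/(k·n₁).
So n₁ = (1 + 1/k)·((z_{α/2} + z_β)/d)² = 1.500 × (2.915/0.86)².
n₁ = 1.500 × 11.49 = 17.2.
Round up: n₁ = 18, giving n₂ = 2 × 18 = 36.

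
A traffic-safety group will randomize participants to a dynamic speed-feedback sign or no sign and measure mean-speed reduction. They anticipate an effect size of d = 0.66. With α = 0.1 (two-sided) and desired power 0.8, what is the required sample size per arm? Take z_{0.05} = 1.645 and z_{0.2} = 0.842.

For two independent groups with equal n: n = 2·((z_{α/2} + z_β) / d)².
z_{α/2} + z_β = 1.645 + 0.842 = 2.487.
n = 2 × (2.487 / 0.66)² = 2 × 3.768² = 2 × 14.20 = 28.4.
Round up to the next whole participant.

n = 29 per group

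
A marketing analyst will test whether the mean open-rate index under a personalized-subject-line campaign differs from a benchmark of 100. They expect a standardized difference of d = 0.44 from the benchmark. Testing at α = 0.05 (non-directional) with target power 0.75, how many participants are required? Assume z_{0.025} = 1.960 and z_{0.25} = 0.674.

For a one-sample test: n = ((z_{α/2} + z_β) / d)².
z_{α/2} + z_β = 1.960 + 0.674 = 2.634.
n = (2.634 / 0.44)² = 5.986² = 35.84.
Round up.

n = 36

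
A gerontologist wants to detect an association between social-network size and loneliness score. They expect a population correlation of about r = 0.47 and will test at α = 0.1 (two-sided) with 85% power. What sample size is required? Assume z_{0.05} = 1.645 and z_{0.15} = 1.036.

n = 31

Fisher's z: C = ½·ln((1+r)/(1−r)) = ½·ln(2.7736) = 0.5101.
n = ((z_{α/2} + z_β)/C)² + 3.
(1.645 + 1.036) / 0.5101 = 2.681 / 0.5101 = 5.256.
n = 5.256² + 3 = 27.62 + 3 = 30.6.
Round up.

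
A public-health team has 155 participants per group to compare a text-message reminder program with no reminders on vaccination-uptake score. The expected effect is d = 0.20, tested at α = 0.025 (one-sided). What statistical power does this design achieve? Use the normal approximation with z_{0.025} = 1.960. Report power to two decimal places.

power ≈ 0.42

For two equal groups, power = Φ(d·√(n/2) − z_{α}).
d·√(n/2) = 0.20 × √(155/2) = 0.20 × 8.803 = 1.761.
z_β = 1.761 − 1.960 = -0.199.
Power = Φ(-0.199) = 0.421.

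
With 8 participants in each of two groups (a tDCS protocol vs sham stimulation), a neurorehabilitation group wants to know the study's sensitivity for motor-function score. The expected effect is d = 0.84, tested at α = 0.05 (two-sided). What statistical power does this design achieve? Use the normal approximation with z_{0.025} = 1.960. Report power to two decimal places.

power ≈ 0.39

For two equal groups, power = Φ(d·√(n/2) − z_{α/2}).
d·√(n/2) = 0.84 × √(8/2) = 0.84 × 2.000 = 1.680.
z_β = 1.680 − 1.960 = -0.280.
Power = Φ(-0.280) = 0.390.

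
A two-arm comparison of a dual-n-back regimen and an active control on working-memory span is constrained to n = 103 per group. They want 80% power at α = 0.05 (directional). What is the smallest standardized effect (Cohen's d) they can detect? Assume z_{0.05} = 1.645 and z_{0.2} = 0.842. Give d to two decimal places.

d_min ≈ 0.35

For two independent groups of n = 103 each: d_min = (z_{α} + z_β)·√(2/n).
z-sum = 1.645 + 0.842 = 2.487.
d_min = 2.487 × √(2/103) = 2.487 × 0.1393 = 0.347.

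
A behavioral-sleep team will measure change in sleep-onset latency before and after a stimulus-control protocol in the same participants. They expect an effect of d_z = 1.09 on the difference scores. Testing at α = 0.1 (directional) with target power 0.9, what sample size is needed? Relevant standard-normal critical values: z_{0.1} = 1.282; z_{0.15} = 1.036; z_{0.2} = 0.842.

n = 6 pairs

For a paired (one-sample on differences) test: n = ((z_{α} + z_β) / d)².
z_{α} + z_β = 1.282 + 1.282 = 2.564.
n = (2.564 / 1.09)² = 2.352² = 5.53.
Round up.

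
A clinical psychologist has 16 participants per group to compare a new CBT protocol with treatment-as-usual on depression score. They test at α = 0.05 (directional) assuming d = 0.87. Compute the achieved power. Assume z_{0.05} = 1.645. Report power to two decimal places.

For two equal groups, power = Φ(d·√(n/2) − z_{α}).
d·√(n/2) = 0.87 × √(16/2) = 0.87 × 2.828 = 2.461.
z_β = 2.461 − 1.645 = 0.816.
Power = Φ(0.816) = 0.793.

power ≈ 0.79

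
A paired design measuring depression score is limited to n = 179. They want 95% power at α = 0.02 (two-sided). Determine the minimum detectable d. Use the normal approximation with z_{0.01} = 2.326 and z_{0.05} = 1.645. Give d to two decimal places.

For a single sample (or paired design) of n = 179: d_min = (z_{α/2} + z_β)/√n.
z-sum = 2.326 + 1.645 = 3.971.
d_min = 3.971 / √179 = 3.971 / 13.379 = 0.297.

d_min ≈ 0.30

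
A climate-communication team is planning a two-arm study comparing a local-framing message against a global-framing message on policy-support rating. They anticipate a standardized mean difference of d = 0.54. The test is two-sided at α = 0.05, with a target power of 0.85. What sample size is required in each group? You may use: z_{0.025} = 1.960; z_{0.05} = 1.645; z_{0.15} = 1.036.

n = 62 per group

For two independent groups with equal n: n = 2·((z_{α/2} + z_β) / d)².
z_{α/2} + z_β = 1.960 + 1.036 = 2.996.
n = 2 × (2.996 / 0.54)² = 2 × 5.548² = 2 × 30.78 = 61.6.
Round up to the next whole participant.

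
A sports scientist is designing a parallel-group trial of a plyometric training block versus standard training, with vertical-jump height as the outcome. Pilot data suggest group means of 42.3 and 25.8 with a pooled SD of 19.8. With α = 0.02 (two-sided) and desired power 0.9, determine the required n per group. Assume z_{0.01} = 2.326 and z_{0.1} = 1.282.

n = 38 per group

Cohen's d = |M₁ − M₂| / SD_pooled = |42.3 − 25.8| / 19.8 = 16.5 / 19.8 = 0.833.
For two independent groups with equal n: n = 2·((z_{α/2} + z_β) / d)².
z_{α/2} + z_β = 2.326 + 1.282 = 3.608.
n = 2 × (3.608 / 0.833)² = 2 × 4.331² = 2 × 18.76 = 37.5.
Round up to the next whole participant.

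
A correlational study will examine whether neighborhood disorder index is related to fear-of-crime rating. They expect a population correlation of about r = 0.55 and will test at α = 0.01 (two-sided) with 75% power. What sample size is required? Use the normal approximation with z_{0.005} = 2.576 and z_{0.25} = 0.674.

n = 31

Fisher's z: C = ½·ln((1+r)/(1−r)) = ½·ln(3.4444) = 0.6184.
n = ((z_{α/2} + z_β)/C)² + 3.
(2.576 + 0.674) / 0.6184 = 3.250 / 0.6184 = 5.255.
n = 5.255² + 3 = 27.62 + 3 = 30.6.
Round up.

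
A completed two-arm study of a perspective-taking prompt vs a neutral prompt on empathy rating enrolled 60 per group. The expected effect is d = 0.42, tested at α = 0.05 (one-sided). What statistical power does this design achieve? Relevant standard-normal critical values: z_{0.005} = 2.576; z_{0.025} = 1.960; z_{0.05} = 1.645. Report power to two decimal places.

power ≈ 0.74

For two equal groups, power = Φ(d·√(n/2) − z_{α}).
d·√(n/2) = 0.42 × √(60/2) = 0.42 × 5.477 = 2.300.
z_β = 2.300 − 1.645 = 0.655.
Power = Φ(0.655) = 0.744.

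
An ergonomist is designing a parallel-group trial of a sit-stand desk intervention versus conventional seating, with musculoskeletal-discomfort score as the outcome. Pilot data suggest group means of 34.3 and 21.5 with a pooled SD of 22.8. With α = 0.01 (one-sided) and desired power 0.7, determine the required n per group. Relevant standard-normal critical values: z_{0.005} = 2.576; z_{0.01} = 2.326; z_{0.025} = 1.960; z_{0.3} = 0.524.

n = 52 per group

Cohen's d = |M₁ − M₂| / SD_pooled = |34.3 − 21.5| / 22.8 = 12.8 / 22.8 = 0.561.
For two independent groups with equal n: n = 2·((z_{α} + z_β) / d)².
z_{α} + z_β = 2.326 + 0.524 = 2.850.
n = 2 × (2.850 / 0.561)² = 2 × 5.080² = 2 × 25.81 = 51.6.
Round up to the next whole participant.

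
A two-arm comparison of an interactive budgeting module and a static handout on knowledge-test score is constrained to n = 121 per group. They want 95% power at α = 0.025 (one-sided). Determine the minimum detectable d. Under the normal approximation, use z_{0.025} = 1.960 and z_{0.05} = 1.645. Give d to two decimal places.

For two independent groups of n = 121 each: d_min = (z_{α} + z_β)·√(2/n).
z-sum = 1.960 + 1.645 = 3.605.
d_min = 3.605 × √(2/121) = 3.605 × 0.1286 = 0.463.

d_min ≈ 0.46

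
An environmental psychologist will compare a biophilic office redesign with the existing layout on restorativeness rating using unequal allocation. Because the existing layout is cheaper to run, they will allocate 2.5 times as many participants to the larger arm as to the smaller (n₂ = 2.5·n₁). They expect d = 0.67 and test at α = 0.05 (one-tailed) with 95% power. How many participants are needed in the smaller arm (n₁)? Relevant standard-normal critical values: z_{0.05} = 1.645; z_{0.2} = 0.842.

n₁ = 34

With allocation ratio k = n₂/n₁ = 2.5, Var(x̄₁−x̄₂) = σ²(1/n₁ + 1/(k·n₁)) = σ²·(k+1)/(k·n₁).
So n₁ = (1 + 1/k)·((z_{α} + z_β)/d)² = 1.400 × (3.290/0.67)².
n₁ = 1.400 × 24.11 = 33.8.
Round up: n₁ = 34, giving n₂ = 2.5 × 34 = 85.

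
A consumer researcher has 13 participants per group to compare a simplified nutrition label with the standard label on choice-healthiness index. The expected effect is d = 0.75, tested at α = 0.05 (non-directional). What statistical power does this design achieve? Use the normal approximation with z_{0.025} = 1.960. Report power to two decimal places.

For two equal groups, power = Φ(d·√(n/2) − z_{α/2}).
d·√(n/2) = 0.75 × √(13/2) = 0.75 × 2.550 = 1.912.
z_β = 1.912 − 1.960 = -0.048.
Power = Φ(-0.048) = 0.481.

power ≈ 0.48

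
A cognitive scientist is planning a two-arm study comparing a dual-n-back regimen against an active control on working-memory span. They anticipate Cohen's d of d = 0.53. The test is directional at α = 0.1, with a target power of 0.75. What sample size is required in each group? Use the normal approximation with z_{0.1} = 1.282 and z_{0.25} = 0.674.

For two independent groups with equal n: n = 2·((z_{α} + z_β) / d)².
z_{α} + z_β = 1.282 + 0.674 = 1.956.
n = 2 × (1.956 / 0.53)² = 2 × 3.691² = 2 × 13.62 = 27.2.
Round up to the next whole participant.

n = 28 per group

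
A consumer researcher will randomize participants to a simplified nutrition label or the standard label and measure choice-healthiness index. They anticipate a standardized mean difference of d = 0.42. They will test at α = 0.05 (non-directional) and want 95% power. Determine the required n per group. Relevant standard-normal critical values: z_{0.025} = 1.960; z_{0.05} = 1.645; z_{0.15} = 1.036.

For two independent groups with equal n: n = 2·((z_{α/2} + z_β) / d)².
z_{α/2} + z_β = 1.960 + 1.645 = 3.605.
n = 2 × (3.605 / 0.42)² = 2 × 8.583² = 2 × 73.67 = 147.3.
Round up to the next whole participant.

n = 148 per group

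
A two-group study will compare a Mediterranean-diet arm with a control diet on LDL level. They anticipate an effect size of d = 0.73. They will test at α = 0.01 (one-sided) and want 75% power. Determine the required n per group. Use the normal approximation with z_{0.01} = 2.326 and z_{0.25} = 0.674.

n = 34 per group

For two independent groups with equal n: n = 2·((z_{α} + z_β) / d)².
z_{α} + z_β = 2.326 + 0.674 = 3.000.
n = 2 × (3.000 / 0.73)² = 2 × 4.110² = 2 × 16.89 = 33.8.
Round up to the next whole participant.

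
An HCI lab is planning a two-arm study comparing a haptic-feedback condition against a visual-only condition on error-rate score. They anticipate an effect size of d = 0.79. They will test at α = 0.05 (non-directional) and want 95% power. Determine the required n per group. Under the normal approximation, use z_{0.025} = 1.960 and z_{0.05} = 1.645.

For two independent groups with equal n: n = 2·((z_{α/2} + z_β) / d)².
z_{α/2} + z_β = 1.960 + 1.645 = 3.605.
n = 2 × (3.605 / 0.79)² = 2 × 4.563² = 2 × 20.82 = 41.6.
Round up to the next whole participant.

n = 42 per group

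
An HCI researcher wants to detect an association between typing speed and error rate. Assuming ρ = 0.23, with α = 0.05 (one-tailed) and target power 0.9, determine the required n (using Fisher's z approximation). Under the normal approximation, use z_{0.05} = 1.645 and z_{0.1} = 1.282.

Fisher's z: C = ½·ln((1+r)/(1−r)) = ½·ln(1.5974) = 0.2342.
n = ((z_{α} + z_β)/C)² + 3.
(1.645 + 1.282) / 0.2342 = 2.927 / 0.2342 = 12.498.
n = 12.498² + 3 = 156.20 + 3 = 159.2.
Round up.

n = 160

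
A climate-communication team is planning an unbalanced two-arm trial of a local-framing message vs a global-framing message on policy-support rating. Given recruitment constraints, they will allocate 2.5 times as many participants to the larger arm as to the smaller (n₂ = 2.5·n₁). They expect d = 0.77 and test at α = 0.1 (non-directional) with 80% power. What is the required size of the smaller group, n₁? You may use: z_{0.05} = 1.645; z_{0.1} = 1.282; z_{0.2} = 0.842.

With allocation ratio k = n₂/n₁ = 2.5, Var(x̄₁−x̄₂) = σ²(1/n₁ + 1/(k·n₁)) = σ²·(k+1)/(k·n₁).
So n₁ = (1 + 1/k)·((z_{α/2} + z_β)/d)² = 1.400 × (2.487/0.77)².
n₁ = 1.400 × 10.43 = 14.6.
Round up: n₁ = 15, giving n₂ = ⌈2.5 × 15⌉ = ⌈37.5⌉ = 38.

n₁ = 15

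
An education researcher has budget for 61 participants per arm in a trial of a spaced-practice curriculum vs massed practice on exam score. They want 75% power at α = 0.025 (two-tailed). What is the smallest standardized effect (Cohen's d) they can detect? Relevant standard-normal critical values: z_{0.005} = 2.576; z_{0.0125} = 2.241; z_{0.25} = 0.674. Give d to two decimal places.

d_min ≈ 0.53

For two independent groups of n = 61 each: d_min = (z_{α/2} + z_β)·√(2/n).
z-sum = 2.241 + 0.674 = 2.915.
d_min = 2.915 × √(2/61) = 2.915 × 0.1811 = 0.528.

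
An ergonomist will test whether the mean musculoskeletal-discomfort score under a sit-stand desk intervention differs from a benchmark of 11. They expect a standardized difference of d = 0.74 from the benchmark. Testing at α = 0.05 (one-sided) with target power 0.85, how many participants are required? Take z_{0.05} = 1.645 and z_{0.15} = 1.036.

n = 14

For a one-sample test: n = ((z_{α} + z_β) / d)².
z_{α} + z_β = 1.645 + 1.036 = 2.681.
n = (2.681 / 0.74)² = 3.623² = 13.13.
Round up.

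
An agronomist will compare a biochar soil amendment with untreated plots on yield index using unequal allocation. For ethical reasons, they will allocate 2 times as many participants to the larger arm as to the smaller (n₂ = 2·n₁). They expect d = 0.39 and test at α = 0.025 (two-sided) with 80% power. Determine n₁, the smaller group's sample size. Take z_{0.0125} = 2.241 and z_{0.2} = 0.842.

n₁ = 94

With allocation ratio k = n₂/n₁ = 2, Var(x̄₁−x̄₂) = σ²(1/n₁ + 1/(k·n₁)) = σ²·(k+1)/(k·n₁).
So n₁ = (1 + 1/k)·((z_{α/2} + z_β)/d)² = 1.500 × (3.083/0.39)².
n₁ = 1.500 × 62.49 = 93.7.
Round up: n₁ = 94, giving n₂ = 2 × 94 = 188.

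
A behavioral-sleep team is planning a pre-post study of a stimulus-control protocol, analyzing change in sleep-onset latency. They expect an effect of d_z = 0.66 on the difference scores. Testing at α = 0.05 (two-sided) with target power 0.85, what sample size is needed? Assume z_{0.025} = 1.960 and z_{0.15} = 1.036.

n = 21 pairs

For a paired (one-sample on differences) test: n = ((z_{α/2} + z_β) / d)².
z_{α/2} + z_β = 1.960 + 1.036 = 2.996.
n = (2.996 / 0.66)² = 4.539² = 20.61.
Round up.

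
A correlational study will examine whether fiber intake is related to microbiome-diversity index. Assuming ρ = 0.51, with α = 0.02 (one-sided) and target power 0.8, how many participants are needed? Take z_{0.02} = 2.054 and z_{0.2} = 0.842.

Fisher's z: C = ½·ln((1+r)/(1−r)) = ½·ln(3.0816) = 0.5627.
n = ((z_{α} + z_β)/C)² + 3.
(2.054 + 0.842) / 0.5627 = 2.896 / 0.5627 = 5.147.
n = 5.147² + 3 = 26.49 + 3 = 29.5.
Round up.

n = 30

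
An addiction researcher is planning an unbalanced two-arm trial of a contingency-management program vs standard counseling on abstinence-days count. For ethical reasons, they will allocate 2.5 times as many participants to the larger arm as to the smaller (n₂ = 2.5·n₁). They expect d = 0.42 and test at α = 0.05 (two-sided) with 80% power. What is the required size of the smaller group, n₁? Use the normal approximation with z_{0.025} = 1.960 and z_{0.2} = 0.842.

n₁ = 63

With allocation ratio k = n₂/n₁ = 2.5, Var(x̄₁−x̄₂) = σ²(1/n₁ + 1/(k·n₁)) = σ²·(k+1)/(k·n₁).
So n₁ = (1 + 1/k)·((z_{α/2} + z_β)/d)² = 1.400 × (2.802/0.42)².
n₁ = 1.400 × 44.51 = 62.3.
Round up: n₁ = 63, giving n₂ = ⌈2.5 × 63⌉ = ⌈157.5⌉ = 158.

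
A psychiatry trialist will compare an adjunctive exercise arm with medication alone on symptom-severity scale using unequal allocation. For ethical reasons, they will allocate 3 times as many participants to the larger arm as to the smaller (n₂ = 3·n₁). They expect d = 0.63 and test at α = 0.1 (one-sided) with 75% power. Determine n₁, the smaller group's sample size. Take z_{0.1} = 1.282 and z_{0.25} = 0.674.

n₁ = 13

With allocation ratio k = n₂/n₁ = 3, Var(x̄₁−x̄₂) = σ²(1/n₁ + 1/(k·n₁)) = σ²·(k+1)/(k·n₁).
So n₁ = (1 + 1/k)·((z_{α} + z_β)/d)² = 1.333 × (1.956/0.63)².
n₁ = 1.333 × 9.64 = 12.9.
Round up: n₁ = 13, giving n₂ = 3 × 13 = 39.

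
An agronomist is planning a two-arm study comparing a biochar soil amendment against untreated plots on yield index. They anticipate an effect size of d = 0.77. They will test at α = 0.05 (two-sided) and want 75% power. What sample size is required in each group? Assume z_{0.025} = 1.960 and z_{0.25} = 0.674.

n = 24 per group

For two independent groups with equal n: n = 2·((z_{α/2} + z_β) / d)².
z_{α/2} + z_β = 1.960 + 0.674 = 2.634.
n = 2 × (2.634 / 0.77)² = 2 × 3.421² = 2 × 11.70 = 23.4.
Round up to the next whole participant.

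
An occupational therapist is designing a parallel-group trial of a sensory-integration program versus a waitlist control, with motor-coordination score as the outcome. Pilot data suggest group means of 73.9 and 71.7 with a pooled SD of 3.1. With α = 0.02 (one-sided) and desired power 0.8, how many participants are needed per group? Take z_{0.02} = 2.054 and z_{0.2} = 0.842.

Cohen's d = |M₁ − M₂| / SD_pooled = |73.9 − 71.7| / 3.1 = 2.2 / 3.1 = 0.710.
For two independent groups with equal n: n = 2·((z_{α} + z_β) / d)².
z_{α} + z_β = 2.054 + 0.842 = 2.896.
n = 2 × (2.896 / 0.710)² = 2 × 4.079² = 2 × 16.64 = 33.3.
Round up to the next whole participant.

n = 34 per group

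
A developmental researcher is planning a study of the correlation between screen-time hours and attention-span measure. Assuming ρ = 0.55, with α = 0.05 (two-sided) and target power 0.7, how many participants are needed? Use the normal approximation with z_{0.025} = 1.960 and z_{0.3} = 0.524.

n = 20

Fisher's z: C = ½·ln((1+r)/(1−r)) = ½·ln(3.4444) = 0.6184.
n = ((z_{α/2} + z_β)/C)² + 3.
(1.960 + 0.524) / 0.6184 = 2.484 / 0.6184 = 4.017.
n = 4.017² + 3 = 16.13 + 3 = 19.1.
Round up.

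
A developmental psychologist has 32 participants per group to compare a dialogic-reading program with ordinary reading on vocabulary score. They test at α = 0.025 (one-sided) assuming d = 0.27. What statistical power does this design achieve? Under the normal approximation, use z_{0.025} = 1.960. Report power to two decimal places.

For two equal groups, power = Φ(d·√(n/2) − z_{α}).
d·√(n/2) = 0.27 × √(32/2) = 0.27 × 4.000 = 1.080.
z_β = 1.080 − 1.960 = -0.880.
Power = Φ(-0.880) = 0.189.

power ≈ 0.19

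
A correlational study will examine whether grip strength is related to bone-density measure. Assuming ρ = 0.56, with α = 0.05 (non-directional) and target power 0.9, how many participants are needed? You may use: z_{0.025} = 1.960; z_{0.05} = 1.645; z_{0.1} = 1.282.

Fisher's z: C = ½·ln((1+r)/(1−r)) = ½·ln(3.5455) = 0.6328.
n = ((z_{α/2} + z_β)/C)² + 3.
(1.960 + 1.282) / 0.6328 = 3.242 / 0.6328 = 5.123.
n = 5.123² + 3 = 26.25 + 3 = 29.2.
Round up.

n = 30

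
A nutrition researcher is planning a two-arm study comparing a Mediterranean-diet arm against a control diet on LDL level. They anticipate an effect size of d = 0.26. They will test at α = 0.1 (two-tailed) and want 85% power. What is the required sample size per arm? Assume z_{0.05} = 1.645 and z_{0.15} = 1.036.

For two independent groups with equal n: n = 2·((z_{α/2} + z_β) / d)².
z_{α/2} + z_β = 1.645 + 1.036 = 2.681.
n = 2 × (2.681 / 0.26)² = 2 × 10.312² = 2 × 106.33 = 212.7.
Round up to the next whole participant.

n = 213 per group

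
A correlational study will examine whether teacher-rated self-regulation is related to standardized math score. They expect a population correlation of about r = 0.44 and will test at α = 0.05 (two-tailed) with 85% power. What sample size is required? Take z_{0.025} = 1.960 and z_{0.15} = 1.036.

n = 44

Fisher's z: C = ½·ln((1+r)/(1−r)) = ½·ln(2.5714) = 0.4722.
n = ((z_{α/2} + z_β)/C)² + 3.
(1.960 + 1.036) / 0.4722 = 2.996 / 0.4722 = 6.345.
n = 6.345² + 3 = 40.26 + 3 = 43.3.
Round up.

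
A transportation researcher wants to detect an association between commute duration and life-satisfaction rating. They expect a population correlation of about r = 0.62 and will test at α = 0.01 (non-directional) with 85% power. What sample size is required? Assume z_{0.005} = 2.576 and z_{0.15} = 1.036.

Fisher's z: C = ½·ln((1+r)/(1−r)) = ½·ln(4.2632) = 0.7250.
n = ((z_{α/2} + z_β)/C)² + 3.
(2.576 + 1.036) / 0.7250 = 3.612 / 0.7250 = 4.982.
n = 4.982² + 3 = 24.82 + 3 = 27.8.
Round up.

n = 28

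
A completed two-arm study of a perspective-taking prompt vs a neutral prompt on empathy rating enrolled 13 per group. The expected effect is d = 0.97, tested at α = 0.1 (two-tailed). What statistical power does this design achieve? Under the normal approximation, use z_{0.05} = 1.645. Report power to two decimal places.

For two equal groups, power = Φ(d·√(n/2) − z_{α/2}).
d·√(n/2) = 0.97 × √(13/2) = 0.97 × 2.550 = 2.473.
z_β = 2.473 − 1.645 = 0.828.
Power = Φ(0.828) = 0.796.

power ≈ 0.80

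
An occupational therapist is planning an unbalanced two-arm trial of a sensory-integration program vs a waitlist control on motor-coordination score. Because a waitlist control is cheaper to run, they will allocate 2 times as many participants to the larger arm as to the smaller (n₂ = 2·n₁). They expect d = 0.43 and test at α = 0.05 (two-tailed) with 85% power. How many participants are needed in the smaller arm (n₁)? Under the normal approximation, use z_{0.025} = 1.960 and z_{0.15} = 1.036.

With allocation ratio k = n₂/n₁ = 2, Var(x̄₁−x̄₂) = σ²(1/n₁ + 1/(k·n₁)) = σ²·(k+1)/(k·n₁).
So n₁ = (1 + 1/k)·((z_{α/2} + z_β)/d)² = 1.500 × (2.996/0.43)².
n₁ = 1.500 × 48.55 = 72.8.
Round up: n₁ = 73, giving n₂ = 2 × 73 = 146.

n₁ = 73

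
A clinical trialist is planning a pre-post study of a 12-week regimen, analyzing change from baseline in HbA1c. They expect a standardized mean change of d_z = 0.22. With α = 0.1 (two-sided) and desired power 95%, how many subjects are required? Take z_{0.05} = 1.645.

For a paired (one-sample on differences) test: n = ((z_{α/2} + z_β) / d)².
z_{α/2} + z_β = 1.645 + 1.645 = 3.290.
n = (3.290 / 0.22)² = 14.955² = 223.64.
Round up.

n = 224 pairs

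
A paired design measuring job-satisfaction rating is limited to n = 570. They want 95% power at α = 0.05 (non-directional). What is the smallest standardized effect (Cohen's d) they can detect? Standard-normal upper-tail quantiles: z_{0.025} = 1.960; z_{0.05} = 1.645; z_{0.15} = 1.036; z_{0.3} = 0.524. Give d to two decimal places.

d_min ≈ 0.15

For a single sample (or paired design) of n = 570: d_min = (z_{α/2} + z_β)/√n.
z-sum = 1.960 + 1.645 = 3.605.
d_min = 3.605 / √570 = 3.605 / 23.875 = 0.151.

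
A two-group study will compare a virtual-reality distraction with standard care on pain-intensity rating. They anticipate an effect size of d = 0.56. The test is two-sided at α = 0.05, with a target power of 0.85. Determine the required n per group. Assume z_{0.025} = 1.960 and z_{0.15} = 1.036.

For two independent groups with equal n: n = 2·((z_{α/2} + z_β) / d)².
z_{α/2} + z_β = 1.960 + 1.036 = 2.996.
n = 2 × (2.996 / 0.56)² = 2 × 5.350² = 2 × 28.62 = 57.2.
Round up to the next whole participant.

n = 58 per group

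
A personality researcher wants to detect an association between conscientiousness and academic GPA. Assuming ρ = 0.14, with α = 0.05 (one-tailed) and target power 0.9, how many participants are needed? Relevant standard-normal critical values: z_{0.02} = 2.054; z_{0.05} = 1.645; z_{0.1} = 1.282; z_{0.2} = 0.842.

Fisher's z: C = ½·ln((1+r)/(1−r)) = ½·ln(1.3256) = 0.1409.
n = ((z_{α} + z_β)/C)² + 3.
(1.645 + 1.282) / 0.1409 = 2.927 / 0.1409 = 20.774.
n = 20.774² + 3 = 431.54 + 3 = 434.5.
Round up.

n = 435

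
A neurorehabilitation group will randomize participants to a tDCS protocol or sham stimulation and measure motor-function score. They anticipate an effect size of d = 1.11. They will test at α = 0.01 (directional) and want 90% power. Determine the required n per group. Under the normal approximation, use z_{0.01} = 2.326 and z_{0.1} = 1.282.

n = 22 per group

For two independent groups with equal n: n = 2·((z_{α} + z_β) / d)².
z_{α} + z_β = 2.326 + 1.282 = 3.608.
n = 2 × (3.608 / 1.11)² = 2 × 3.250² = 2 × 10.57 = 21.1.
Round up to the next whole participant.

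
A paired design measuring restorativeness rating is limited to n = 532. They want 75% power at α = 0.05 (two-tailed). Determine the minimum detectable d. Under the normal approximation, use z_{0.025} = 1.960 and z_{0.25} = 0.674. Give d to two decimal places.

For a single sample (or paired design) of n = 532: d_min = (z_{α/2} + z_β)/√n.
z-sum = 1.960 + 0.674 = 2.634.
d_min = 2.634 / √532 = 2.634 / 23.065 = 0.114.

d_min ≈ 0.11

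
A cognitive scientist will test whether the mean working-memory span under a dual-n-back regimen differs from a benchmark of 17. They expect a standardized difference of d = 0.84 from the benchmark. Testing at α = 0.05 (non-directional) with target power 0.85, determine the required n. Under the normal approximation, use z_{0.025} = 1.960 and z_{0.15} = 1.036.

n = 13

For a one-sample test: n = ((z_{α/2} + z_β) / d)².
z_{α/2} + z_β = 1.960 + 1.036 = 2.996.
n = (2.996 / 0.84)² = 3.567² = 12.72.
Round up.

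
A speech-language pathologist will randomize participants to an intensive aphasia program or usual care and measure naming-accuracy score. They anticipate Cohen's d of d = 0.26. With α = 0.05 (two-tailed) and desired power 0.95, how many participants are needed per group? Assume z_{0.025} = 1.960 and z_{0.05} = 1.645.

For two independent groups with equal n: n = 2·((z_{α/2} + z_β) / d)².
z_{α/2} + z_β = 1.960 + 1.645 = 3.605.
n = 2 × (3.605 / 0.26)² = 2 × 13.865² = 2 × 192.25 = 384.5.
Round up to the next whole participant.

n = 385 per group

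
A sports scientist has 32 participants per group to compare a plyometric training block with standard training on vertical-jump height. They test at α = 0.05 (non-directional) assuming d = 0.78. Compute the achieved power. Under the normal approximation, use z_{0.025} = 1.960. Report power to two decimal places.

power ≈ 0.88

For two equal groups, power = Φ(d·√(n/2) − z_{α/2}).
d·√(n/2) = 0.78 × √(32/2) = 0.78 × 4.000 = 3.120.
z_β = 3.120 − 1.960 = 1.160.
Power = Φ(1.160) = 0.877.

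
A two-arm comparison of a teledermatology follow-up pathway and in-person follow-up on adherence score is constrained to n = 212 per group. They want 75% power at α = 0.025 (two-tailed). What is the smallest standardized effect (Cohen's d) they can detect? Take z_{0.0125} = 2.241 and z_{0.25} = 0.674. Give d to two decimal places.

For two independent groups of n = 212 each: d_min = (z_{α/2} + z_β)·√(2/n).
z-sum = 2.241 + 0.674 = 2.915.
d_min = 2.915 × √(2/212) = 2.915 × 0.0971 = 0.283.

d_min ≈ 0.28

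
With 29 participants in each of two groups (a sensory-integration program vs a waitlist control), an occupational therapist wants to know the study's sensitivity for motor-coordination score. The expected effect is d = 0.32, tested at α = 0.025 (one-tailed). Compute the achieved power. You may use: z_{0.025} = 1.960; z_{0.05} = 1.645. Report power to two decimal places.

For two equal groups, power = Φ(d·√(n/2) − z_{α}).
d·√(n/2) = 0.32 × √(29/2) = 0.32 × 3.808 = 1.219.
z_β = 1.219 − 1.960 = -0.741.
Power = Φ(-0.741) = 0.229.

power ≈ 0.23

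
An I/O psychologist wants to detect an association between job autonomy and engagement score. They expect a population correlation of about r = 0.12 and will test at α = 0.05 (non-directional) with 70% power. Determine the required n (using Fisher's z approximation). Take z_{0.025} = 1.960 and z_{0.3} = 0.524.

n = 428

Fisher's z: C = ½·ln((1+r)/(1−r)) = ½·ln(1.2727) = 0.1206.
n = ((z_{α/2} + z_β)/C)² + 3.
(1.960 + 0.524) / 0.1206 = 2.484 / 0.1206 = 20.597.
n = 20.597² + 3 = 424.24 + 3 = 427.2.
Round up.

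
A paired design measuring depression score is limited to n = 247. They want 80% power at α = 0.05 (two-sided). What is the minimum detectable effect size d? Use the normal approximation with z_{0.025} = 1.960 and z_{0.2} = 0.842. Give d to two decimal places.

d_min ≈ 0.18

For a single sample (or paired design) of n = 247: d_min = (z_{α/2} + z_β)/√n.
z-sum = 1.960 + 0.842 = 2.802.
d_min = 2.802 / √247 = 2.802 / 15.716 = 0.178.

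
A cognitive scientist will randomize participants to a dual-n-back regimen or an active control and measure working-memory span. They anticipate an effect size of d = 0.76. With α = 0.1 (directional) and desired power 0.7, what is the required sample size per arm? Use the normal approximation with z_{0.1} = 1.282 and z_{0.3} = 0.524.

n = 12 per group

For two independent groups with equal n: n = 2·((z_{α} + z_β) / d)².
z_{α} + z_β = 1.282 + 0.524 = 1.806.
n = 2 × (1.806 / 0.76)² = 2 × 2.376² = 2 × 5.65 = 11.3.
Round up to the next whole participant.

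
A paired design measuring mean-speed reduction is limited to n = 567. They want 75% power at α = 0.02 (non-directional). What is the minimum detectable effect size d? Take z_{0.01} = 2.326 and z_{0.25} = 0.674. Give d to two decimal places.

For a single sample (or paired design) of n = 567: d_min = (z_{α/2} + z_β)/√n.
z-sum = 2.326 + 0.674 = 3.000.
d_min = 3.000 / √567 = 3.000 / 23.812 = 0.126.

d_min ≈ 0.13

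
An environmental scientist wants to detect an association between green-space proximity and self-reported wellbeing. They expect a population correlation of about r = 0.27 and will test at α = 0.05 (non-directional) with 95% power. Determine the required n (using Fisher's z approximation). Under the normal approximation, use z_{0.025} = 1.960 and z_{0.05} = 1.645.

n = 173

Fisher's z: C = ½·ln((1+r)/(1−r)) = ½·ln(1.7397) = 0.2769.
n = ((z_{α/2} + z_β)/C)² + 3.
(1.960 + 1.645) / 0.2769 = 3.605 / 0.2769 = 13.019.
n = 13.019² + 3 = 169.50 + 3 = 172.5.
Round up.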